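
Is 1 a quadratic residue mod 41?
By Euler's criterion: 1^{20} ≡ 1 mod 41. Since this equals 1, 1 is a QR.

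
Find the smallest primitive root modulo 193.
g = 5. Powers: [5, 25, 125, 46, 37, 185, ...] generates all 192 non-zero residues.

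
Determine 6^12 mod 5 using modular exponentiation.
Using Fermat: 6^{4} ≡ 1 mod 5. 12 ≡ 0 mod 4. So 6^{12} ≡ 6^{0} ≡ 1 mod 5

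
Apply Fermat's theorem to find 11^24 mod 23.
By Fermat: 11^{22} ≡ 1 mod 23. So 11^{24} = 11^{22} · 11^{2} ≡ 11^{2} ≡ 6 mod 23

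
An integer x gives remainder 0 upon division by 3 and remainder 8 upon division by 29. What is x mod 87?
M = 3 × 29 = 87. M₁ = 29, y₁ ≡ 2 mod 3. M₂ = 3, y₂ ≡ 10 mod 29. x = 0×29×2 + 8×3×10 ≡ 66 mod 87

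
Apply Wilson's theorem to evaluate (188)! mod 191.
(190)! = (188)! × (189) × (190) ≡ -1 mod 191. So (188)! ≡ -1 × [(190)(189)]^(-1) ≡ 95 mod 191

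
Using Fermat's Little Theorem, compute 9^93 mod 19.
By Fermat: 9^{18} ≡ 1 mod 19. 93 = 5×18 + 3. So 9^{93} ≡ 9^{3} ≡ 7 mod 19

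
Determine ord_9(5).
Powers of 5 mod 9: 5^1≡5, 5^2≡7, 5^3≡8, 5^4≡4, 5^5≡2, 5^6≡1. ord_9(5) = 6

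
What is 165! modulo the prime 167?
(166)! = (165)! × (166) ≡ -1 mod 167. So (165)! ≡ -1 × (166)^(-1) ≡ (-1)×(-1) = 1 mod 167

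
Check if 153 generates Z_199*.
ord_199(153) divides 198. For each prime q|198: 153^{99}≡198, 153^{66}≡92, 153^{18}≡62, none ≡ 1. So 153 has order 198 and is a primitive root mod 199.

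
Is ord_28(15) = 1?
Powers of 15 mod 28: 15^1≡15, 15^2≡1. 15^1≡15≢1, so ord ≠ 1. No, the actual order is 2.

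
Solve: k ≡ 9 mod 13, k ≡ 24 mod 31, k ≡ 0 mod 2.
M = 13 × 31 × 2 = 806. M₁ = 62, y₁ ≡ 4 mod 13. M₂ = 26, y₂ ≡ 6 mod 31. M₃ = 403, y₃ ≡ 1 mod 2. k = 9×62×4 + 24×26×6 + 0×403×1 ≡ 334 mod 806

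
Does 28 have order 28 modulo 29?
28^{2} ≡ 1 (mod 29) and 2 < 28, so ord_29(28) = 2 ≠ 28 and 28 is not a primitive root.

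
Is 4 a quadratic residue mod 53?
By Euler's criterion: 4^{26} ≡ 1 (mod 53). Since this equals 1, 4 is a QR.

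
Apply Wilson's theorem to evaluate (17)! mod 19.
(18)! = (17)! × (18) ≡ -1 (mod 19). So (17)! ≡ -1 × (18)^(-1) ≡ (-1)×(-1) = 1 (mod 19)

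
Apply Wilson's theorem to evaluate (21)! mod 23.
(22)! = (21)! × (22) ≡ -1 (mod 23). So (21)! ≡ -1 × (22)^(-1) ≡ (-1)×(-1) = 1 (mod 23)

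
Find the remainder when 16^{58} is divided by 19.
By Fermat: 16^{18} ≡ 1 mod 19. 58 = 3×18 + 4. So 16^{58} ≡ 16^{4} ≡ 5 mod 19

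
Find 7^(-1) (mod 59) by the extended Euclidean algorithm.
Extended GCD: 7(17) + 59(-2) = 1. So 7^(-1) ≡ 17 (mod 59). Verify: 7 × 17 = 119 ≡ 1 (mod 59)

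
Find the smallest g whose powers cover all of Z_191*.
g = 19. For each prime q|190: 19^{95}≡190, 19^{38}≡39, 19^{10}≡52, none ≡ 1, so ord_191(19) = 190 and 19 is a primitive root.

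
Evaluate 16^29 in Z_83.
By repeated squaring (mod 83): 16^{1}≡16, 16^{2}≡7, 16^{4}≡49, 16^{8}≡77, 16^{16}≡36. Then 16^{29} = 16^{16+8+4+1} ≡ 36 × 77 × 49 × 16 ≡ 59 (mod 83)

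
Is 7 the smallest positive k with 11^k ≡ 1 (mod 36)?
Powers of 11 mod 36: 11^1≡11, 11^2≡13, 11^3≡35, 11^4≡25, 11^5≡23, 11^6≡1. Already 11^6≡1, so the order is 6 < 7. No, the actual order is 6.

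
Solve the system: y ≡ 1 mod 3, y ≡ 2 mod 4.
M = 3 × 4 = 12. M₁ = 4, y₁ ≡ 1 mod 3. M₂ = 3, y₂ ≡ 3 mod 4. y = 1×4×1 + 2×3×3 ≡ 10 mod 12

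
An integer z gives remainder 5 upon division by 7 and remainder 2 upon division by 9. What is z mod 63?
M = 7 × 9 = 63. M₁ = 9, y₁ ≡ 4 mod 7. M₂ = 7, y₂ ≡ 4 mod 9. z = 5×9×4 + 2×7×4 ≡ 47 mod 63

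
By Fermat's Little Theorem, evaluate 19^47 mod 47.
By Fermat: 19^{46} ≡ 1 mod 47. So 19^{47} = 19^{46} · 19^{1} ≡ 19^{1} ≡ 19 mod 47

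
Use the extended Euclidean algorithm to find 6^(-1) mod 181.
Extended GCD: 6(-30) + 181(1) = 1. So 6^(-1) ≡ -30 ≡ 151 mod 181. Verify: 6 × 151 = 906 ≡ 1 mod 181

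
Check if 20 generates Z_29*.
20^{7} ≡ 1 mod 29 and 7 < 28, so ord_29(20) = 7 ≠ 28 and 20 is not a primitive root.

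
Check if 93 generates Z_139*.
ord_139(93) divides 138. For each prime q|138: 93^{69}≡138, 93^{46}≡96, 93^{6}≡45, none ≡ 1. So 93 has order 138 and is a primitive root mod 139.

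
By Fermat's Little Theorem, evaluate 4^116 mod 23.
By Fermat: 4^{22} ≡ 1 (mod 23). 116 = 5×22 + 6. So 4^{116} ≡ 4^{6} ≡ 2 (mod 23)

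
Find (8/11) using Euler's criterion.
(8/11) = 8^{5} mod 11 = -1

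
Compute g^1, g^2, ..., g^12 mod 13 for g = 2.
2^1, 2^2, ..., 2^{12} mod 13: [2, 4, 8, 3, 6, 12, 11, 9, 5, 10, 7, 1]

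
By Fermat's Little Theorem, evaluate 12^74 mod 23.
By Fermat: 12^{22} ≡ 1 mod 23. 74 = 3×22 + 8. So 12^{74} ≡ 12^{8} ≡ 8 mod 23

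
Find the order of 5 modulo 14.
Powers of 5 mod 14: 5^1≡5, 5^2≡11, 5^3≡13, 5^4≡9, 5^5≡3, 5^6≡1. So the order of 5 is 6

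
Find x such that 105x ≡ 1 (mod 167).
Since 167 is prime, by Fermat 105^(-1) ≡ 105^{165} ≡ 35 (mod 167). Verify: 105 × 35 = 3675 ≡ 1 (mod 167)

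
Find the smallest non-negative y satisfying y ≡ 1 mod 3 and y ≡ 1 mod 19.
M = 3 × 19 = 57. M₁ = 19, y₁ ≡ 1 mod 3. M₂ = 3, y₂ ≡ 13 mod 19. y = 1×19×1 + 1×3×13 ≡ 1 mod 57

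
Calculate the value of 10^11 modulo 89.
By repeated squaring mod 89: 10^{1}≡10, 10^{2}≡11, 10^{4}≡32, 10^{8}≡45. Then 10^{11} = 10^{8+2+1} ≡ 45 × 11 × 10 ≡ 55 mod 89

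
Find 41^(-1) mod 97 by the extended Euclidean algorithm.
Extended GCD: 41(-26) + 97(11) = 1. So 41^(-1) ≡ -26 ≡ 71 mod 97. Verify: 41 × 71 = 2911 ≡ 1 mod 97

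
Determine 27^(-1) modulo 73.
Since 73 is prime, by Fermat 27^(-1) ≡ 27^{71} ≡ 46 (mod 73). Verify: 27 × 46 = 1242 ≡ 1 (mod 73)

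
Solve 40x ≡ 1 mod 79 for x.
Since 79 is prime, by Fermat 40^(-1) ≡ 40^{77} ≡ 2 mod 79. Verify: 40 × 2 = 80 ≡ 1 mod 79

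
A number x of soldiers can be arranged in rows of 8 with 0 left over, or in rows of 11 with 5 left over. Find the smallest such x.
M = 8 × 11 = 88. M₁ = 11, y₁ ≡ 3 mod 8. M₂ = 8, y₂ ≡ 7 mod 11. x = 0×11×3 + 5×8×7 ≡ 16 mod 88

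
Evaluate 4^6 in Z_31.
By repeated squaring (mod 31): 4^{1}≡4, 4^{2}≡16, 4^{4}≡8. Then 4^{6} = 4^{4+2} ≡ 8 × 16 ≡ 4 (mod 31)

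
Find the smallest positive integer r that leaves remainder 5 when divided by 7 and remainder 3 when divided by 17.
M = 7 × 17 = 119. M₁ = 17, y₁ ≡ 5 (mod 7). M₂ = 7, y₂ ≡ 5 (mod 17). r = 5×17×5 + 3×7×5 ≡ 54 (mod 119)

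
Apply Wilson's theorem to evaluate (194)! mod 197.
(196)! = (194)! × (195) × (196) ≡ -1 (mod 197). So (194)! ≡ -1 × [(196)(195)]^(-1) ≡ 98 (mod 197)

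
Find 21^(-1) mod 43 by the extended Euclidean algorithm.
Extended GCD: 21(-2) + 43(1) = 1. So 21^(-1) ≡ -2 ≡ 41 mod 43. Verify: 21 × 41 = 861 ≡ 1 mod 43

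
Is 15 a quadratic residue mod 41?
By Euler's criterion: 15^{20} ≡ 40 (mod 41). Since this equals -1 (≡ 40), 15 is not a QR.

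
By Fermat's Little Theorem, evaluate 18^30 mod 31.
By Fermat's Little Theorem, 18^{30} ≡ 1 mod 31 since 31 is prime and gcd(18, 31) = 1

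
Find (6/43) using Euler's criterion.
(6/43) = 6^{21} mod 43 = 1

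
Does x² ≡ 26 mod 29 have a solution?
By Euler's criterion: 26^{14} ≡ 28 mod 29. Since this equals -1 (≡ 28), 26 is not a QR.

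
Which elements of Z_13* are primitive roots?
There are φ(12) = 4 primitive roots mod 13: {2, 6, 7, 11}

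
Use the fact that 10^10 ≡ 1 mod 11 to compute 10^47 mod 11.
By Fermat: 10^{10} ≡ 1 mod 11. 47 = 4×10 + 7. So 10^{47} ≡ 10^{7} ≡ 10 mod 11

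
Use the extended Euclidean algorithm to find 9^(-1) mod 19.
Extended GCD: 9(-2) + 19(1) = 1. So 9^(-1) ≡ -2 ≡ 17 mod 19. Verify: 9 × 17 = 153 ≡ 1 mod 19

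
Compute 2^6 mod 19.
By repeated squaring mod 19: 2^{1}≡2, 2^{2}≡4, 2^{4}≡16. Then 2^{6} = 2^{4+2} ≡ 16 × 4 ≡ 7 mod 19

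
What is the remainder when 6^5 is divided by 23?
By repeated squaring (mod 23): 6^{1}≡6, 6^{2}≡13, 6^{4}≡8. Then 6^{5} = 6^{4+1} ≡ 8 × 6 ≡ 2 (mod 23)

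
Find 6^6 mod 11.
By repeated squaring mod 11: 6^{1}≡6, 6^{2}≡3, 6^{4}≡9. Then 6^{6} = 6^{4+2} ≡ 9 × 3 ≡ 5 mod 11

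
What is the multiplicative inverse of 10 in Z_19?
Since 19 is prime, by Fermat 10^(-1) ≡ 10^{17} ≡ 2 (mod 19). Verify: 10 × 2 = 20 ≡ 1 (mod 19)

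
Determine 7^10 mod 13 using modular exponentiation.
By repeated squaring mod 13: 7^{1}≡7, 7^{2}≡10, 7^{4}≡9, 7^{8}≡3. Then 7^{10} = 7^{8+2} ≡ 3 × 10 ≡ 4 mod 13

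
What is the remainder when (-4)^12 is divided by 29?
By repeated squaring mod 29: (-4)^{1}≡25, (-4)^{2}≡16, (-4)^{4}≡24, (-4)^{8}≡25. Then (-4)^{12} = (-4)^{8+4} ≡ 25 × 24 ≡ 20 mod 29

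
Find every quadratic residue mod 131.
QRs mod 131: {1, 3, 4, 5, 7, 9, 11, 12, 13, 15, 16, 20, 21, 25, 27, 28, 33, 34, 35, 36, 38, 39, 41, 43, 44, 45, 46, 48, 49, 52, 53, 55, 58, 59, 60, 61, 62, 63, 64, 65, 74, 75, 77, 80, 81, 84, 89, 91, 94, 99, 100, 101, 102, 105, 107, 108, 109, 112, 113, 114, 117, 121, 123, 125, 129}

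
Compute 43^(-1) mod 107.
Since 107 is prime, by Fermat 43^(-1) ≡ 43^{105} ≡ 5 mod 107. Verify: 43 × 5 = 215 ≡ 1 mod 107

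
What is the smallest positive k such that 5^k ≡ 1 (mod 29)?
Powers of 5 mod 29: 5^1≡5, 5^2≡25, 5^3≡9, 5^4≡16, 5^5≡22, 5^6≡23, 5^7≡28, 5^8≡24, 5^9≡4, 5^10≡20, 5^11≡13, 5^12≡7, 5^13≡6, 5^14≡1. ord_29(5) = 14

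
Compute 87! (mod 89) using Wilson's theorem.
(88)! = (87)! × (88) ≡ -1 (mod 89). So (87)! ≡ -1 × (88)^(-1) ≡ (-1)×(-1) = 1 (mod 89)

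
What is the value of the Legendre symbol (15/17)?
(15/17) = 15^{8} mod 17 = 1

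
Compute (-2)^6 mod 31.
By repeated squaring mod 31: (-2)^{1}≡29, (-2)^{2}≡4, (-2)^{4}≡16. Then (-2)^{6} = (-2)^{4+2} ≡ 16 × 4 ≡ 2 mod 31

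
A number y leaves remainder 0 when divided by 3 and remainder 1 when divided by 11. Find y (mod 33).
M = 3 × 11 = 33. M₁ = 11, y₁ ≡ 2 (mod 3). M₂ = 3, y₂ ≡ 4 (mod 11). y = 0×11×2 + 1×3×4 ≡ 12 (mod 33)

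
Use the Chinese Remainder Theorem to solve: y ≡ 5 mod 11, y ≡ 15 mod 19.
M = 11 × 19 = 209. M₁ = 19, y₁ ≡ 7 mod 11. M₂ = 11, y₂ ≡ 7 mod 19. y = 5×19×7 + 15×11×7 ≡ 148 mod 209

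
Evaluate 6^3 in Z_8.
6^{3} = 216 ≡ 0 (mod 8)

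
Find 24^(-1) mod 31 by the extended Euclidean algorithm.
Extended GCD: 24(-9) + 31(7) = 1. So 24^(-1) ≡ -9 ≡ 22 mod 31. Verify: 24 × 22 = 528 ≡ 1 mod 31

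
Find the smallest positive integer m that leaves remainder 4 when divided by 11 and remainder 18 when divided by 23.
M = 11 × 23 = 253. M₁ = 23, y₁ ≡ 1 mod 11. M₂ = 11, y₂ ≡ 21 mod 23. m = 4×23×1 + 18×11×21 ≡ 202 mod 253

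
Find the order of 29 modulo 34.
Powers of 29 mod 34: 29^1≡29, 29^2≡25, 29^3≡11, 29^4≡13, 29^5≡3, 29^6≡19, 29^7≡7, 29^8≡33, 29^9≡5, 29^10≡9, 29^11≡23, 29^12≡21, 29^13≡31, 29^14≡15, 29^15≡27, 29^16≡1. So the order of 29 is 16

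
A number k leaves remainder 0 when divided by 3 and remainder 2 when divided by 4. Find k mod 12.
M = 3 × 4 = 12. M₁ = 4, y₁ ≡ 1 mod 3. M₂ = 3, y₂ ≡ 3 mod 4. k = 0×4×1 + 2×3×3 ≡ 6 mod 12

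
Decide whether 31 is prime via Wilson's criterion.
(30)! mod 31 = 30. Since 30 ≡ -1 mod 31, 31 is prime.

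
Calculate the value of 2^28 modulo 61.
By repeated squaring (mod 61): 2^{1}≡2, 2^{2}≡4, 2^{4}≡16, 2^{8}≡12, 2^{16}≡22. Then 2^{28} = 2^{16+8+4} ≡ 22 × 12 × 16 ≡ 15 (mod 61)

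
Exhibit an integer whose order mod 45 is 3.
16 has order 3 mod 45 since 16^{3} ≡ 1 (mod 45) and no smaller power works.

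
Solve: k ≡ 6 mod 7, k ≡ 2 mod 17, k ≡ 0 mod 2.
M = 7 × 17 × 2 = 238. M₁ = 34, y₁ ≡ 6 mod 7. M₂ = 14, y₂ ≡ 11 mod 17. M₃ = 119, y₃ ≡ 1 mod 2. k = 6×34×6 + 2×14×11 + 0×119×1 ≡ 104 mod 238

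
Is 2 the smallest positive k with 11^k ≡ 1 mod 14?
Powers of 11 mod 14: 11^1≡11, 11^2≡9, 11^3≡1. 11^2≡9≢1, so ord ≠ 2. No, the actual order is 3.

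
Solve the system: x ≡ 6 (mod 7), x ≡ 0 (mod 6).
M = 7 × 6 = 42. M₁ = 6, y₁ ≡ 6 (mod 7). M₂ = 7, y₂ ≡ 1 (mod 6). x = 6×6×6 + 0×7×1 ≡ 6 (mod 42)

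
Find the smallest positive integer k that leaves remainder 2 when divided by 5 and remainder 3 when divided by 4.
M = 5 × 4 = 20. M₁ = 4, y₁ ≡ 4 mod 5. M₂ = 5, y₂ ≡ 1 mod 4. k = 2×4×4 + 3×5×1 ≡ 7 mod 20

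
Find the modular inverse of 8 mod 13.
Since 13 is prime, by Fermat 8^(-1) ≡ 8^{11} ≡ 5 (mod 13). Verify: 8 × 5 = 40 ≡ 1 (mod 13)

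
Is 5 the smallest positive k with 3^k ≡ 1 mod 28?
Powers of 3 mod 28: 3^1≡3, 3^2≡9, 3^3≡27, 3^4≡25, 3^5≡19, 3^6≡1. 3^5≡19≢1, so ord ≠ 5. No, the actual order is 6.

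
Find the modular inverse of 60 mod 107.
Since 107 is prime, by Fermat 60^(-1) ≡ 60^{105} ≡ 66 mod 107. Verify: 60 × 66 = 3960 ≡ 1 mod 107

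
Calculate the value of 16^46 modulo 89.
By repeated squaring (mod 89): 16^{1}≡16, 16^{2}≡78, 16^{4}≡32, 16^{8}≡45, 16^{16}≡67, 16^{32}≡39. Then 16^{46} = 16^{32+8+4+2} ≡ 39 × 45 × 32 × 78 ≡ 78 (mod 89)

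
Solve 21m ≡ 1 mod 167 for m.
Since 167 is prime, by Fermat 21^(-1) ≡ 21^{165} ≡ 8 mod 167. Verify: 21 × 8 = 168 ≡ 1 mod 167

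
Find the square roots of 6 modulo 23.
The square roots of 6 mod 23 are 12 and 11. Verify: 12² = 144 ≡ 6 mod 23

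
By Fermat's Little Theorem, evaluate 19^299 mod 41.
By Fermat: 19^{40} ≡ 1 (mod 41). 299 ≡ 19 (mod 40). So 19^{299} ≡ 19^{19} ≡ 28 (mod 41)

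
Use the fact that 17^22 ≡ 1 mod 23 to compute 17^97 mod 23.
By Fermat: 17^{22} ≡ 1 mod 23. 97 = 4×22 + 9. So 17^{97} ≡ 17^{9} ≡ 7 mod 23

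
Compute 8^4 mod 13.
8^{4} = 4096 ≡ 1 mod 13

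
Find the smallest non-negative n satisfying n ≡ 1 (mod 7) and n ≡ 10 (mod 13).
M = 7 × 13 = 91. M₁ = 13, y₁ ≡ 6 (mod 7). M₂ = 7, y₂ ≡ 2 (mod 13). n = 1×13×6 + 10×7×2 ≡ 36 (mod 91)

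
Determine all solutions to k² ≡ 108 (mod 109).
The square roots of 108 mod 109 are 33 and 76. Verify: 33² = 1089 ≡ 108 (mod 109)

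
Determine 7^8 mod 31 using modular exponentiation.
By repeated squaring (mod 31): 7^{1}≡7, 7^{2}≡18, 7^{4}≡14, 7^{8}≡10. So 7^{8} ≡ 10 (mod 31)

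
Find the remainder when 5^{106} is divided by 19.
By Fermat: 5^{18} ≡ 1 mod 19. 106 = 5×18 + 16. So 5^{106} ≡ 5^{16} ≡ 16 mod 19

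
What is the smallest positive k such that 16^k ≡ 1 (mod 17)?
Powers of 16 mod 17: 16^1≡16, 16^2≡1. Order = 2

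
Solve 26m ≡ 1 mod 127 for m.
Since 127 is prime, by Fermat 26^(-1) ≡ 26^{125} ≡ 44 mod 127. Verify: 26 × 44 = 1144 ≡ 1 mod 127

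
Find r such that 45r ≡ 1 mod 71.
Since 71 is prime, by Fermat 45^(-1) ≡ 45^{69} ≡ 30 mod 71. Verify: 45 × 30 = 1350 ≡ 1 mod 71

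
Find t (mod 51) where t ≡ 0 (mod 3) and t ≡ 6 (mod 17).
M = 3 × 17 = 51. M₁ = 17, y₁ ≡ 2 (mod 3). M₂ = 3, y₂ ≡ 6 (mod 17). t = 0×17×2 + 6×3×6 ≡ 6 (mod 51)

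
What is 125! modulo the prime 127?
(126)! = (125)! × (126) ≡ -1 mod 127. So (125)! ≡ -1 × (126)^(-1) ≡ (-1)×(-1) = 1 mod 127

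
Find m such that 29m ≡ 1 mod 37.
Since 37 is prime, by Fermat 29^(-1) ≡ 29^{35} ≡ 23 mod 37. Verify: 29 × 23 = 667 ≡ 1 mod 37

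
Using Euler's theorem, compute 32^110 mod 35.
By Euler: 32^{24} ≡ 1 mod 35 since gcd(32, 35) = 1. 110 = 4×24 + 14. So 32^{110} ≡ 32^{14} ≡ 9 mod 35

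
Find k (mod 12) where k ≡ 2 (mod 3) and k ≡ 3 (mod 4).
M = 3 × 4 = 12. M₁ = 4, y₁ ≡ 1 (mod 3). M₂ = 3, y₂ ≡ 3 (mod 4). k = 2×4×1 + 3×3×3 ≡ 11 (mod 12)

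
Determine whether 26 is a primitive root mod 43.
ord_43(26) divides 42. For each prime q|42: 26^{21}≡42, 26^{14}≡6, 26^{6}≡35, none ≡ 1. So 26 has order 42 and is a primitive root mod 43.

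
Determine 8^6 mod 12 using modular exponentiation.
By repeated squaring mod 12: 8^{1}≡8, 8^{2}≡4, 8^{4}≡4. Then 8^{6} = 8^{4+2} ≡ 4 × 4 ≡ 4 mod 12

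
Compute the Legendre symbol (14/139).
(14/139) = 14^{69} mod 139 = -1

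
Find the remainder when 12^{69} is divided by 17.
By Fermat: 12^{16} ≡ 1 mod 17. 69 = 4×16 + 5. So 12^{69} ≡ 12^{5} ≡ 3 mod 17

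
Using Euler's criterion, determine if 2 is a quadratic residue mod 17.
By Euler's criterion: 2^{8} ≡ 1 (mod 17). Since this equals 1, 2 is a QR.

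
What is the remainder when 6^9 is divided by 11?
By repeated squaring (mod 11): 6^{1}≡6, 6^{2}≡3, 6^{4}≡9, 6^{8}≡4. Then 6^{9} = 6^{8+1} ≡ 4 × 6 ≡ 2 (mod 11)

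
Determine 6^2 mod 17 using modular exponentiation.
6^{2} = 36 ≡ 2 mod 17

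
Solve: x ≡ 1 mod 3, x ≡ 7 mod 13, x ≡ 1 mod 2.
M = 3 × 13 × 2 = 78. M₁ = 26, y₁ ≡ 2 mod 3. M₂ = 6, y₂ ≡ 11 mod 13. M₃ = 39, y₃ ≡ 1 mod 2. x = 1×26×2 + 7×6×11 + 1×39×1 ≡ 7 mod 78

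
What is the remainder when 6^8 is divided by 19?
By repeated squaring (mod 19): 6^{1}≡6, 6^{2}≡17, 6^{4}≡4, 6^{8}≡16. So 6^{8} ≡ 16 (mod 19)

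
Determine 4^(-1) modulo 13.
Since 13 is prime, by Fermat 4^(-1) ≡ 4^{11} ≡ 10 (mod 13). Verify: 4 × 10 = 40 ≡ 1 (mod 13)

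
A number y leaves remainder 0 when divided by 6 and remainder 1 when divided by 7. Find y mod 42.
M = 6 × 7 = 42. M₁ = 7, y₁ ≡ 1 mod 6. M₂ = 6, y₂ ≡ 6 mod 7. y = 0×7×1 + 1×6×6 ≡ 36 mod 42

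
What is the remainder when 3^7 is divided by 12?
By repeated squaring (mod 12): 3^{1}≡3, 3^{2}≡9, 3^{4}≡9. Then 3^{7} = 3^{4+2+1} ≡ 9 × 9 × 3 ≡ 3 (mod 12)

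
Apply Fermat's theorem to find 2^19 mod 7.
By Fermat: 2^{6} ≡ 1 mod 7. 19 = 3×6 + 1. So 2^{19} ≡ 2^{1} ≡ 2 mod 7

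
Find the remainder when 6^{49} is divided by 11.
By Fermat: 6^{10} ≡ 1 mod 11. 49 = 4×10 + 9. So 6^{49} ≡ 6^{9} ≡ 2 mod 11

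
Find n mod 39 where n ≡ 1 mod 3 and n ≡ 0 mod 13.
M = 3 × 13 = 39. M₁ = 13, y₁ ≡ 1 mod 3. M₂ = 3, y₂ ≡ 9 mod 13. n = 1×13×1 + 0×3×9 ≡ 13 mod 39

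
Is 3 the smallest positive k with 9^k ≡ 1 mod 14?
Powers of 9 mod 14: 9^1≡9, 9^2≡11, 9^3≡1. First k with 9^k≡1 is k=3. Yes, ord_14(9) = 3.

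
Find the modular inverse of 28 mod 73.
Since 73 is prime, by Fermat 28^(-1) ≡ 28^{71} ≡ 60 mod 73. Verify: 28 × 60 = 1680 ≡ 1 mod 73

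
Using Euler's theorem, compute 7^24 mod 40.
By Euler: 7^{16} ≡ 1 mod 40 since gcd(7, 40) = 1. 24 = 1×16 + 8. So 7^{24} ≡ 7^{8} ≡ 1 mod 40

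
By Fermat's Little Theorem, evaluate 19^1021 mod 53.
By Fermat: 19^{52} ≡ 1 mod 53. 1021 ≡ 33 mod 52. So 19^{1021} ≡ 19^{33} ≡ 26 mod 53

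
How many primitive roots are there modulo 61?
A prime p has φ(p-1) primitive roots; here φ(60) = 16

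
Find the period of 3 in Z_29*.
Powers of 3 mod 29: 3^1≡3, 3^2≡9, 3^3≡27, 3^4≡23, 3^5≡11, 3^6≡4, 3^7≡12, 3^8≡7, 3^9≡21, 3^10≡5, 3^11≡15, 3^12≡16, 3^13≡19, 3^14≡28, 3^15≡26, 3^16≡20, 3^17≡2, 3^18≡6, 3^19≡18, 3^20≡25, 3^21≡17, 3^22≡22, 3^23≡8, 3^24≡24, 3^25≡14, 3^26≡13, 3^27≡10, 3^28≡1. Order = 28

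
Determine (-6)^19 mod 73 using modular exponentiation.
By repeated squaring mod 73: (-6)^{1}≡67, (-6)^{2}≡36, (-6)^{4}≡55, (-6)^{8}≡32, (-6)^{16}≡2. Then (-6)^{19} = (-6)^{16+2+1} ≡ 2 × 36 × 67 ≡ 6 mod 73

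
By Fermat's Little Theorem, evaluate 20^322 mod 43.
By Fermat: 20^{42} ≡ 1 mod 43. 322 ≡ 28 mod 42. So 20^{322} ≡ 20^{28} ≡ 6 mod 43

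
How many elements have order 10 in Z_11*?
A prime p has φ(p-1) primitive roots; here φ(10) = 4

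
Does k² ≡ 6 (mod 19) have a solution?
By Euler's criterion: 6^{9} ≡ 1 (mod 19). Since this equals 1, 6 is a QR.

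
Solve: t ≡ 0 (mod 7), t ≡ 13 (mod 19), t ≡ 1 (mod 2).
M = 7 × 19 × 2 = 266. M₁ = 38, y₁ ≡ 5 (mod 7). M₂ = 14, y₂ ≡ 15 (mod 19). M₃ = 133, y₃ ≡ 1 (mod 2). t = 0×38×5 + 13×14×15 + 1×133×1 ≡ 203 (mod 266)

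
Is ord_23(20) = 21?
Powers of 20 mod 23: 20^1≡20, 20^2≡9, 20^3≡19, 20^4≡12, 20^5≡10, 20^6≡16, 20^7≡21, 20^8≡6, 20^9≡5, 20^10≡8, 20^11≡22, 20^12≡3, 20^13≡14, 20^14≡4, 20^15≡11, 20^16≡13, 20^17≡7, 20^18≡2, 20^19≡17, 20^20≡18, 20^21≡15, 20^22≡1. 20^21≡15≢1, so ord ≠ 21. No, the actual order is 22.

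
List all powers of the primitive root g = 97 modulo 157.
97^1, 97^2, ..., 97^{156} mod 157: [97, 146, 32, 121, 119, 82, 104, 40, 112, 31, 24, 130, 50, 140, 78, 30, 84, 141, 18, 19, 116, 105, 137, 101, 63, 145, 92, 132, 87, 118, 142, 115, 8, 148, 69, 99, 26, 10, 28, 47, 6, 111, 91, 35, 98, 86, 21, 153, 83, 44, 29, 144, 152, 143, 55, 154, 23, 33, 61, 108, 114, 68, 2, 37, 135, 64, 85, 81, 7, 51, 80, 67, 62, 48, 103, 100, 123, 156, 60, 11, 125, 36, 38, 75, 53, 117, 45, 126, 133, 27, 107, 17, 79, 127, 73, 16, 139, 138, 41, 52, 20, 56, 94, 12, 65, 25, 70, 39, 15, 42, 149, 9, 88, 58, 131, 147, 129, 110, 151, 46, 66, 122, 59, 71, 136, 4, 74, 113, 128, 13, 5, 14, 102, 3, 134, 124, 96, 49, 43, 89, 155, 120, 22, 93, 72, 76, 150, 106, 77, 90, 95, 109, 54, 57, 34, 1]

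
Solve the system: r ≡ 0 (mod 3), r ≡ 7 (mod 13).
M = 3 × 13 = 39. M₁ = 13, y₁ ≡ 1 (mod 3). M₂ = 3, y₂ ≡ 9 (mod 13). r = 0×13×1 + 7×3×9 ≡ 33 (mod 39)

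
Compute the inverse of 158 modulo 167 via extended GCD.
Extended GCD: 158(37) + 167(-35) = 1. So 158^(-1) ≡ 37 mod 167. Verify: 158 × 37 = 5846 ≡ 1 mod 167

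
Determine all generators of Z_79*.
There are φ(78) = 24 primitive roots mod 79: {3, 6, 7, 28, 29, 30, 34, 35, 37, 39, 43, 47, 48, 53, 54, 59, 60, 63, 66, 68, 70, 74, 75, 77}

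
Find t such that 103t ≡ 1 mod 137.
Since 137 is prime, by Fermat 103^(-1) ≡ 103^{135} ≡ 4 mod 137. Verify: 103 × 4 = 412 ≡ 1 mod 137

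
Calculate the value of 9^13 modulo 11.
Using Fermat: 9^{10} ≡ 1 mod 11. 13 ≡ 3 mod 10. So 9^{13} ≡ 9^{3} ≡ 3 mod 11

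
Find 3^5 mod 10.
By repeated squaring mod 10: 3^{1}≡3, 3^{2}≡9, 3^{4}≡1. Then 3^{5} = 3^{4+1} ≡ 1 × 3 ≡ 3 mod 10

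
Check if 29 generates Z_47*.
ord_47(29) divides 46. For each prime q|46: 29^{23}≡46, 29^{2}≡42, none ≡ 1. So 29 has order 46 and is a primitive root mod 47.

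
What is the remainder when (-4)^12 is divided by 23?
By repeated squaring (mod 23): (-4)^{1}≡19, (-4)^{2}≡16, (-4)^{4}≡3, (-4)^{8}≡9. Then (-4)^{12} = (-4)^{8+4} ≡ 9 × 3 ≡ 4 (mod 23)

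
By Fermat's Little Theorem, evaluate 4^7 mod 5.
By Fermat: 4^{4} ≡ 1 mod 5. So 4^{7} = 4^{4} · 4^{3} ≡ 4^{3} ≡ 4 mod 5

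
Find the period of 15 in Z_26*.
Powers of 15 mod 26: 15^1≡15, 15^2≡17, 15^3≡21, 15^4≡3, 15^5≡19, 15^6≡25, 15^7≡11, 15^8≡9, 15^9≡5, 15^10≡23, 15^11≡7, 15^12≡1. ord_26(15) = 12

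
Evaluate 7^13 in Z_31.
By repeated squaring mod 31: 7^{1}≡7, 7^{2}≡18, 7^{4}≡14, 7^{8}≡10. Then 7^{13} = 7^{8+4+1} ≡ 10 × 14 × 7 ≡ 19 mod 31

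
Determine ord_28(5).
Powers of 5 mod 28: 5^1≡5, 5^2≡25, 5^3≡13, 5^4≡9, 5^5≡17, 5^6≡1. So the order of 5 is 6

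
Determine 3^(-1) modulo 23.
Since 23 is prime, by Fermat 3^(-1) ≡ 3^{21} ≡ 8 (mod 23). Verify: 3 × 8 = 24 ≡ 1 (mod 23)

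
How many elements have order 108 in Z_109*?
There are φ(109-1) = φ(108) = 36 primitive roots modulo 109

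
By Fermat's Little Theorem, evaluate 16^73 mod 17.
By Fermat: 16^{16} ≡ 1 mod 17. 73 = 4×16 + 9. So 16^{73} ≡ 16^{9} ≡ 16 mod 17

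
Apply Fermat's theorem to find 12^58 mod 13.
By Fermat: 12^{12} ≡ 1 mod 13. 58 = 4×12 + 10. So 12^{58} ≡ 12^{10} ≡ 1 mod 13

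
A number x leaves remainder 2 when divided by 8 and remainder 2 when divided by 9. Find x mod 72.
M = 8 × 9 = 72. M₁ = 9, y₁ ≡ 1 mod 8. M₂ = 8, y₂ ≡ 8 mod 9. x = 2×9×1 + 2×8×8 ≡ 2 mod 72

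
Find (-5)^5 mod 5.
By repeated squaring mod 5: (-5)^{1}≡0, (-5)^{2}≡0, (-5)^{4}≡0. Then (-5)^{5} = (-5)^{4+1} ≡ 0 × 0 ≡ 0 mod 5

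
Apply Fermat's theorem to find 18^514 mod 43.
By Fermat: 18^{42} ≡ 1 mod 43. 514 ≡ 10 mod 42. So 18^{514} ≡ 18^{10} ≡ 17 mod 43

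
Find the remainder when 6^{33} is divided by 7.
By Fermat: 6^{6} ≡ 1 (mod 7). 33 = 5×6 + 3. So 6^{33} ≡ 6^{3} ≡ 6 (mod 7)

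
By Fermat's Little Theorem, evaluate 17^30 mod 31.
By Fermat's Little Theorem, 17^{30} ≡ 1 mod 31 since 31 is prime and gcd(17, 31) = 1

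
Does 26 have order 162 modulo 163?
26^{81} ≡ 1 mod 163 and 81 < 162, so ord_163(26) = 81 ≠ 162 and 26 is not a primitive root.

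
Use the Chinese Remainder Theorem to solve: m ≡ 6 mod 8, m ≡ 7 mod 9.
M = 8 × 9 = 72. M₁ = 9, y₁ ≡ 1 mod 8. M₂ = 8, y₂ ≡ 8 mod 9. m = 6×9×1 + 7×8×8 ≡ 70 mod 72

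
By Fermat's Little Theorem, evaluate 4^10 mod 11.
By Fermat's Little Theorem, 4^{10} ≡ 1 mod 11 since 11 is prime and gcd(4, 11) = 1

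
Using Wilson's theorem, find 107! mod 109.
(108)! = (107)! × (108) ≡ -1 mod 109. So (107)! ≡ -1 × (108)^(-1) ≡ (-1)×(-1) = 1 mod 109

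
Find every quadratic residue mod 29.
QRs mod 29: {1, 4, 5, 6, 7, 9, 13, 16, 20, 22, 23, 24, 25, 28}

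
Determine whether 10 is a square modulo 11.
By Euler's criterion: 10^{5} ≡ 10 mod 11. Since this equals -1 (≡ 10), 10 is not a QR.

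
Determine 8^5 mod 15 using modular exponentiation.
By repeated squaring mod 15: 8^{1}≡8, 8^{2}≡4, 8^{4}≡1. Then 8^{5} = 8^{4+1} ≡ 1 × 8 ≡ 8 mod 15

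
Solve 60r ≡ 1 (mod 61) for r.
Since 61 is prime, by Fermat 60^(-1) ≡ 60^{59} ≡ 60 (mod 61). Verify: 60 × 60 = 3600 ≡ 1 (mod 61)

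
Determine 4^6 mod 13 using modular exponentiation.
By repeated squaring mod 13: 4^{1}≡4, 4^{2}≡3, 4^{4}≡9. Then 4^{6} = 4^{4+2} ≡ 9 × 3 ≡ 1 mod 13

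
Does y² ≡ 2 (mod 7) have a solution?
By Euler's criterion: 2^{3} ≡ 1 (mod 7). Since this equals 1, 2 is a QR.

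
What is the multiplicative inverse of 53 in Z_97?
Since 97 is prime, by Fermat 53^(-1) ≡ 53^{95} ≡ 11 (mod 97). Verify: 53 × 11 = 583 ≡ 1 (mod 97)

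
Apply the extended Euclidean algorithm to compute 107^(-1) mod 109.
Extended GCD: 107(54) + 109(-53) = 1. So 107^(-1) ≡ 54 (mod 109). Verify: 107 × 54 = 5778 ≡ 1 (mod 109)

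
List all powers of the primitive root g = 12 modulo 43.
12^1, 12^2, ..., 12^{42} mod 43: [12, 15, 8, 10, 34, 21, 37, 14, 39, 38, 26, 11, 3, 36, 2, 24, 30, 16, 20, 25, 42, 31, 28, 35, 33, 9, 22, 6, 29, 4, 5, 17, 32, 40, 7, 41, 19, 13, 27, 23, 18, 1]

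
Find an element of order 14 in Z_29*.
4 has order 14 mod 29 since 4^{14} ≡ 1 (mod 29) and no smaller power works.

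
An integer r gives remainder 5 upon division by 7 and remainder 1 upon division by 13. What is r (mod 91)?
M = 7 × 13 = 91. M₁ = 13, y₁ ≡ 6 (mod 7). M₂ = 7, y₂ ≡ 2 (mod 13). r = 5×13×6 + 1×7×2 ≡ 40 (mod 91)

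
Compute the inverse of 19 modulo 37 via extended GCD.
Extended GCD: 19(2) + 37(-1) = 1. So 19^(-1) ≡ 2 (mod 37). Verify: 19 × 2 = 38 ≡ 1 (mod 37)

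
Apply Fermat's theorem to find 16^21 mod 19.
By Fermat: 16^{18} ≡ 1 mod 19. So 16^{21} = 16^{18} · 16^{3} ≡ 16^{3} ≡ 11 mod 19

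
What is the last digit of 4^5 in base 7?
By repeated squaring (mod 7): 4^{1}≡4, 4^{2}≡2, 4^{4}≡4. Then 4^{5} = 4^{4+1} ≡ 4 × 4 ≡ 2 (mod 7)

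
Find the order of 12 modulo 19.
Powers of 12 mod 19: 12^1≡12, 12^2≡11, 12^3≡18, 12^4≡7, 12^5≡8, 12^6≡1. ord_19(12) = 6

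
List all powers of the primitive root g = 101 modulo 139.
101^1, 101^2, ..., 101^{138} mod 139: [101, 54, 33, 136, 114, 116, 40, 9, 75, 69, 19, 112, 53, 71, 82, 81, 119, 65, 32, 35, 60, 83, 43, 34, 98, 29, 10, 37, 123, 52, 109, 28, 48, 122, 90, 55, 134, 51, 8, 113, 15, 125, 115, 78, 94, 42, 72, 44, 135, 13, 62, 7, 12, 100, 92, 118, 103, 117, 2, 63, 108, 66, 133, 89, 93, 80, 18, 11, 138, 38, 85, 106, 3, 25, 23, 99, 130, 64, 70, 120, 27, 86, 68, 57, 58, 20, 74, 107, 104, 79, 56, 96, 105, 41, 110, 129, 102, 16, 87, 30, 111, 91, 17, 49, 84, 5, 88, 131, 26, 124, 14, 24, 61, 45, 97, 67, 95, 4, 126, 77, 132, 127, 39, 47, 21, 36, 22, 137, 76, 31, 73, 6, 50, 46, 59, 121, 128, 1]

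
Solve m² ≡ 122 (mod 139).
The square roots of 122 mod 139 are 20 and 119. Verify: 20² = 400 ≡ 122 (mod 139)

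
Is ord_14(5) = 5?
Powers of 5 mod 14: 5^1≡5, 5^2≡11, 5^3≡13, 5^4≡9, 5^5≡3, 5^6≡1. 5^5≡3≢1, so ord ≠ 5. No, the actual order is 6.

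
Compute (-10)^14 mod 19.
By repeated squaring mod 19: (-10)^{1}≡9, (-10)^{2}≡5, (-10)^{4}≡6, (-10)^{8}≡17. Then (-10)^{14} = (-10)^{8+4+2} ≡ 17 × 6 × 5 ≡ 16 mod 19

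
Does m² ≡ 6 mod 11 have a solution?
By Euler's criterion: 6^{5} ≡ 10 mod 11. Since this equals -1 (≡ 10), 6 is not a QR.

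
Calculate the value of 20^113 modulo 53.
Using Fermat: 20^{52} ≡ 1 mod 53. 113 ≡ 9 mod 52. So 20^{113} ≡ 20^{9} ≡ 26 mod 53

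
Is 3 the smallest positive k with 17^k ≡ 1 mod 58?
Powers of 17 mod 58: 17^1≡17, 17^2≡57, 17^3≡41, 17^4≡1. 17^3≡41≢1, so ord ≠ 3. No, the actual order is 4.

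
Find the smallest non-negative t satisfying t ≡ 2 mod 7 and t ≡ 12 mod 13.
M = 7 × 13 = 91. M₁ = 13, y₁ ≡ 6 mod 7. M₂ = 7, y₂ ≡ 2 mod 13. t = 2×13×6 + 12×7×2 ≡ 51 mod 91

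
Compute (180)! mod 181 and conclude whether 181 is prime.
(180)! mod 181 = 180. Since 180 ≡ -1 (mod 181), 181 is prime.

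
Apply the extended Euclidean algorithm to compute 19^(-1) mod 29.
Extended GCD: 19(-3) + 29(2) = 1. So 19^(-1) ≡ -3 ≡ 26 (mod 29). Verify: 19 × 26 = 494 ≡ 1 (mod 29)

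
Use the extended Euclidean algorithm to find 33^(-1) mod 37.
Extended GCD: 33(9) + 37(-8) = 1. So 33^(-1) ≡ 9 mod 37. Verify: 33 × 9 = 297 ≡ 1 mod 37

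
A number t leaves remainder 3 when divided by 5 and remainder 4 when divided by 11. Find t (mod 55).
M = 5 × 11 = 55. M₁ = 11, y₁ ≡ 1 (mod 5). M₂ = 5, y₂ ≡ 9 (mod 11). t = 3×11×1 + 4×5×9 ≡ 48 (mod 55)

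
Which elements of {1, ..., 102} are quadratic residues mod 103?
QRs mod 103: {1, 2, 4, 7, 8, 9, 13, 14, 15, 16, 17, 18, 19, 23, 25, 26, 28, 29, 30, 32, 33, 34, 36, 38, 41, 46, 49, 50, 52, 55, 56, 58, 59, 60, 61, 63, 64, 66, 68, 72, 76, 79, 81, 82, 83, 91, 92, 93, 97, 98, 100}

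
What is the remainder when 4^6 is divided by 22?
By repeated squaring mod 22: 4^{1}≡4, 4^{2}≡16, 4^{4}≡14. Then 4^{6} = 4^{4+2} ≡ 14 × 16 ≡ 4 mod 22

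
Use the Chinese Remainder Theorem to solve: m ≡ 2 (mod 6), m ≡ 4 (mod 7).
M = 6 × 7 = 42. M₁ = 7, y₁ ≡ 1 (mod 6). M₂ = 6, y₂ ≡ 6 (mod 7). m = 2×7×1 + 4×6×6 ≡ 32 (mod 42)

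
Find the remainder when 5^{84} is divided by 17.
By Fermat: 5^{16} ≡ 1 mod 17. 84 = 5×16 + 4. So 5^{84} ≡ 5^{4} ≡ 13 mod 17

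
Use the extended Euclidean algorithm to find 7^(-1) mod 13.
Extended GCD: 7(2) + 13(-1) = 1. So 7^(-1) ≡ 2 (mod 13). Verify: 7 × 2 = 14 ≡ 1 (mod 13)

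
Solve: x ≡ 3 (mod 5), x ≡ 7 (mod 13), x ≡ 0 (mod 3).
M = 5 × 13 × 3 = 195. M₁ = 39, y₁ ≡ 4 (mod 5). M₂ = 15, y₂ ≡ 7 (mod 13). M₃ = 65, y₃ ≡ 2 (mod 3). x = 3×39×4 + 7×15×7 + 0×65×2 ≡ 33 (mod 195)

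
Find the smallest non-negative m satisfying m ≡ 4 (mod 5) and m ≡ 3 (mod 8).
M = 5 × 8 = 40. M₁ = 8, y₁ ≡ 2 (mod 5). M₂ = 5, y₂ ≡ 5 (mod 8). m = 4×8×2 + 3×5×5 ≡ 19 (mod 40)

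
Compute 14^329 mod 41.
Using Fermat: 14^{40} ≡ 1 (mod 41). 329 ≡ 9 (mod 40). So 14^{329} ≡ 14^{9} ≡ 14 (mod 41)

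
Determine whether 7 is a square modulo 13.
By Euler's criterion: 7^{6} ≡ 12 mod 13. Since this equals -1 (≡ 12), 7 is not a QR.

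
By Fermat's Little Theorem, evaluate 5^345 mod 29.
By Fermat: 5^{28} ≡ 1 mod 29. 345 ≡ 9 mod 28. So 5^{345} ≡ 5^{9} ≡ 4 mod 29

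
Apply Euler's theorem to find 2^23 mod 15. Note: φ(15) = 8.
By Euler: 2^{8} ≡ 1 mod 15 since gcd(2, 15) = 1. 23 = 2×8 + 7. So 2^{23} ≡ 2^{7} ≡ 8 mod 15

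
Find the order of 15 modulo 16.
Powers of 15 mod 16: 15^1≡15, 15^2≡1. Order = 2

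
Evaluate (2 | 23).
(2/23) = 2^{11} mod 23 = 1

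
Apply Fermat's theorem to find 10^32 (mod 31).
By Fermat: 10^{30} ≡ 1 (mod 31). So 10^{32} = 10^{30} · 10^{2} ≡ 10^{2} ≡ 7 (mod 31)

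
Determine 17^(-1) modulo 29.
Since 29 is prime, by Fermat 17^(-1) ≡ 17^{27} ≡ 12 mod 29. Verify: 17 × 12 = 204 ≡ 1 mod 29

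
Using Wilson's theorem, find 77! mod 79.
(78)! = (77)! × (78) ≡ -1 mod 79. So (77)! ≡ -1 × (78)^(-1) ≡ (-1)×(-1) = 1 mod 79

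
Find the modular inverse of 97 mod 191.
Since 191 is prime, by Fermat 97^(-1) ≡ 97^{189} ≡ 128 mod 191. Verify: 97 × 128 = 12416 ≡ 1 mod 191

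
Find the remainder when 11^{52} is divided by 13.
By Fermat: 11^{12} ≡ 1 mod 13. 52 = 4×12 + 4. So 11^{52} ≡ 11^{4} ≡ 3 mod 13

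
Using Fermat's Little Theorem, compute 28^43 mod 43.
By Fermat: 28^{42} ≡ 1 (mod 43). So 28^{43} = 28^{42} · 28^{1} ≡ 28^{1} ≡ 28 (mod 43)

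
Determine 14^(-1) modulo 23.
Since 23 is prime, by Fermat 14^(-1) ≡ 14^{21} ≡ 5 (mod 23). Verify: 14 × 5 = 70 ≡ 1 (mod 23)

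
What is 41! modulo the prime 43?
(42)! = (41)! × (42) ≡ -1 mod 43. So (41)! ≡ -1 × (42)^(-1) ≡ (-1)×(-1) = 1 mod 43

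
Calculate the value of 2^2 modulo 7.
2^{2} = 4 ≡ 4 mod 7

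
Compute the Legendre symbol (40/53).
(40/53) = 40^{26} mod 53 = 1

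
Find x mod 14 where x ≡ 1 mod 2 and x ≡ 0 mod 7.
M = 2 × 7 = 14. M₁ = 7, y₁ ≡ 1 mod 2. M₂ = 2, y₂ ≡ 4 mod 7. x = 1×7×1 + 0×2×4 ≡ 7 mod 14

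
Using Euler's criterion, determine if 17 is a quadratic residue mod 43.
By Euler's criterion: 17^{21} ≡ 1 mod 43. Since this equals 1, 17 is a QR.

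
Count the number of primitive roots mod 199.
A prime p has φ(p-1) primitive roots; here φ(198) = 60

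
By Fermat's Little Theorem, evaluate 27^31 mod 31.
By Fermat: 27^{30} ≡ 1 mod 31. So 27^{31} = 27^{30} · 27^{1} ≡ 27^{1} ≡ 27 mod 31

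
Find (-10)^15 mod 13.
Using Fermat: (-10)^{12} ≡ 1 mod 13. 15 ≡ 3 mod 12. So (-10)^{15} ≡ (-10)^{3} ≡ 1 mod 13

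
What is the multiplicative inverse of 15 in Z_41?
Since 41 is prime, by Fermat 15^(-1) ≡ 15^{39} ≡ 11 (mod 41). Verify: 15 × 11 = 165 ≡ 1 (mod 41)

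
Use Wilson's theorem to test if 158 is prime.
(157)! mod 158 = 0. Since 0 ≢ -1 mod 158, 158 is not prime.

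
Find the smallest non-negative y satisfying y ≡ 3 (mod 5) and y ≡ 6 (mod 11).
M = 5 × 11 = 55. M₁ = 11, y₁ ≡ 1 (mod 5). M₂ = 5, y₂ ≡ 9 (mod 11). y = 3×11×1 + 6×5×9 ≡ 28 (mod 55)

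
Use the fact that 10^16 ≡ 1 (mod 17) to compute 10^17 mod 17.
By Fermat: 10^{16} ≡ 1 (mod 17). So 10^{17} = 10^{16} · 10^{1} ≡ 10^{1} ≡ 10 (mod 17)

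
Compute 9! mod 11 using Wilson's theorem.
(10)! = (9)! × (10) ≡ -1 mod 11. So (9)! ≡ -1 × (10)^(-1) ≡ (-1)×(-1) = 1 mod 11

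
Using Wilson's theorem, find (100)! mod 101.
By Wilson's theorem, (100)! ≡ -1 ≡ 100 mod 101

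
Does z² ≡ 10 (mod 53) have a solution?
By Euler's criterion: 10^{26} ≡ 1 (mod 53). Since this equals 1, 10 is a QR.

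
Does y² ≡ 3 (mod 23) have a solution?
By Euler's criterion: 3^{11} ≡ 1 (mod 23). Since this equals 1, 3 is a QR.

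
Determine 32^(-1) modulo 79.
Since 79 is prime, by Fermat 32^(-1) ≡ 32^{77} ≡ 42 (mod 79). Verify: 32 × 42 = 1344 ≡ 1 (mod 79)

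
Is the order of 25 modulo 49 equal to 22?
Powers of 25 mod 49: 25^1≡25, 25^2≡37, 25^3≡43, 25^4≡46, 25^5≡23, 25^6≡36, 25^7≡18, 25^8≡9, 25^9≡29, 25^10≡39, 25^11≡44, 25^12≡22, 25^13≡11, 25^14≡30, 25^15≡15, 25^16≡32, 25^17≡16, 25^18≡8, 25^19≡4, 25^20≡2, 25^21≡1. Already 25^21≡1, so the order is 21 < 22. No, the actual order is 21.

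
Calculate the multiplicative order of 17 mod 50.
Powers of 17 mod 50: 17^1≡17, 17^2≡39, 17^3≡13, 17^4≡21, 17^5≡7, 17^6≡19, 17^7≡23, 17^8≡41, 17^9≡47, 17^10≡49, 17^11≡33, 17^12≡11, 17^13≡37, 17^14≡29, 17^15≡43, 17^16≡31, 17^17≡27, 17^18≡9, 17^19≡3, 17^20≡1. So the order of 17 is 20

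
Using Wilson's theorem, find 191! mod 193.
(192)! = (191)! × (192) ≡ -1 mod 193. So (191)! ≡ -1 × (192)^(-1) ≡ (-1)×(-1) = 1 mod 193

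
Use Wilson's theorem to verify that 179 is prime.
(178)! mod 179 = 178. Since this equals -1 mod 179, Wilson confirms 179 is prime.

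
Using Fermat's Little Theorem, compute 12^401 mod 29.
By Fermat: 12^{28} ≡ 1 (mod 29). 401 ≡ 9 (mod 28). So 12^{401} ≡ 12^{9} ≡ 12 (mod 29)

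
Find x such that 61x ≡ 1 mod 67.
Since 67 is prime, by Fermat 61^(-1) ≡ 61^{65} ≡ 11 mod 67. Verify: 61 × 11 = 671 ≡ 1 mod 67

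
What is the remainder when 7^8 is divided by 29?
By repeated squaring (mod 29): 7^{1}≡7, 7^{2}≡20, 7^{4}≡23, 7^{8}≡7. So 7^{8} ≡ 7 (mod 29)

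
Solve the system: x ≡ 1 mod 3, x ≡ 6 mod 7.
M = 3 × 7 = 21. M₁ = 7, y₁ ≡ 1 mod 3. M₂ = 3, y₂ ≡ 5 mod 7. x = 1×7×1 + 6×3×5 ≡ 13 mod 21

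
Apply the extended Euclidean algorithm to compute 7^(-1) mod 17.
Extended GCD: 7(5) + 17(-2) = 1. So 7^(-1) ≡ 5 (mod 17). Verify: 7 × 5 = 35 ≡ 1 (mod 17)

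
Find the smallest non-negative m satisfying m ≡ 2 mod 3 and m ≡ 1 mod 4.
M = 3 × 4 = 12. M₁ = 4, y₁ ≡ 1 mod 3. M₂ = 3, y₂ ≡ 3 mod 4. m = 2×4×1 + 1×3×3 ≡ 5 mod 12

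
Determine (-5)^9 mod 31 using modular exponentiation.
By repeated squaring mod 31: (-5)^{1}≡26, (-5)^{2}≡25, (-5)^{4}≡5, (-5)^{8}≡25. Then (-5)^{9} = (-5)^{8+1} ≡ 25 × 26 ≡ 30 mod 31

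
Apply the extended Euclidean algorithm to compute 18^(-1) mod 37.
Extended GCD: 18(-2) + 37(1) = 1. So 18^(-1) ≡ -2 ≡ 35 (mod 37). Verify: 18 × 35 = 630 ≡ 1 (mod 37)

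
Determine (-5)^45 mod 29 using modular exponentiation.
Using Fermat: (-5)^{28} ≡ 1 (mod 29). 45 ≡ 17 (mod 28). So (-5)^{45} ≡ (-5)^{17} ≡ 20 (mod 29)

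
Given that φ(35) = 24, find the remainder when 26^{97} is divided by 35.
By Euler: 26^{24} ≡ 1 mod 35 since gcd(26, 35) = 1. 97 = 4×24 + 1. So 26^{97} ≡ 26^{1} ≡ 26 mod 35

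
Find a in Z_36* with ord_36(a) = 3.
13 has order 3 mod 36 since 13^{3} ≡ 1 (mod 36) and no smaller power works.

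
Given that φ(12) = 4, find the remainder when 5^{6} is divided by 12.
By Euler: 5^{4} ≡ 1 (mod 12) since gcd(5, 12) = 1. 6 = 1×4 + 2. So 5^{6} ≡ 5^{2} ≡ 1 (mod 12)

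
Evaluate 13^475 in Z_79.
Using Fermat: 13^{78} ≡ 1 (mod 79). 475 ≡ 7 (mod 78). So 13^{475} ≡ 13^{7} ≡ 2 (mod 79)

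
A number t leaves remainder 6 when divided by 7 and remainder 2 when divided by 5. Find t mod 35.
M = 7 × 5 = 35. M₁ = 5, y₁ ≡ 3 mod 7. M₂ = 7, y₂ ≡ 3 mod 5. t = 6×5×3 + 2×7×3 ≡ 27 mod 35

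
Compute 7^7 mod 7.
By repeated squaring (mod 7): 7^{1}≡0, 7^{2}≡0, 7^{4}≡0. Then 7^{7} = 7^{4+2+1} ≡ 0 × 0 × 0 ≡ 0 (mod 7)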